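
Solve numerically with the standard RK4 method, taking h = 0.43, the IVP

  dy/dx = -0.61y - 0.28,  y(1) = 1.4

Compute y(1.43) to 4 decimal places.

RK4: k1 = f(x_n, y_n); k2 = f(x_n + h/2, y_n + (h/2)·k1); k3 = f(x_n + h/2, y_n + (h/2)·k2); k4 = f(x_n + h, y_n + h·k3); y_{n+1} = y_n + (h/6)·(k1 + 2k2 + 2k3 + k4).
x=1.000000, y=1.400000:
  k1 = f(1.000000, 1.400000) = -1.134000
  k2 = f(1.215000, 1.156190) = -0.985276
  k3 = f(1.215000, 1.188166) = -1.004781
  k4 = f(1.430000, 0.967944) = -0.870446
  y ← 1.400000 + (0.43/6)·(k1 + 2k2 + 2k3 + k4) = 0.971107
y(1.43) ≈ 0.9711

0.9711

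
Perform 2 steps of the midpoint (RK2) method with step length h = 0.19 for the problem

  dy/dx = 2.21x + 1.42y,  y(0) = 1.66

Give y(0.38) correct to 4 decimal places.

Midpoint: k1 = f(x_n, y_n); k2 = f(x_n + h/2, y_n + (h/2)·k1); y_{n+1} = y_n + h·k2.
x=0.000000, y=1.660000:
  k1 = f(0.000000, 1.660000) = 2.357200
  k2 = f(0.095000, 1.883934) = 2.885136
  y ← 1.660000 + 0.19·2.885136 = 2.208176
x=0.190000, y=2.208176:
  k1 = f(0.190000, 2.208176) = 3.555510
  k2 = f(0.285000, 2.545949) = 4.245098
  y ← 2.208176 + 0.19·4.245098 = 3.014745
y(0.38) ≈ 3.0147

3.0147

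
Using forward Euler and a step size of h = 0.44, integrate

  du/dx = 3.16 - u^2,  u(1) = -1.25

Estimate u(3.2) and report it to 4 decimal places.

1.8109

Euler: u_{n+1} = u_n + h·f(x_n, u_n).
x=1.000000, u=-1.250000: f=1.597500 → u ← -1.250000 + 0.44·1.597500 = -0.547100
x=1.440000, u=-0.547100: f=2.860682 → u ← -0.547100 + 0.44·2.860682 = 0.711600
x=1.880000, u=0.711600: f=2.653626 → u ← 0.711600 + 0.44·2.653626 = 1.879195
x=2.320000, u=1.879195: f=-0.371374 → u ← 1.879195 + 0.44·(-0.371374) = 1.715790
x=2.760000, u=1.715790: f=0.216063 → u ← 1.715790 + 0.44·0.216063 = 1.810858
u(3.2) ≈ 1.8109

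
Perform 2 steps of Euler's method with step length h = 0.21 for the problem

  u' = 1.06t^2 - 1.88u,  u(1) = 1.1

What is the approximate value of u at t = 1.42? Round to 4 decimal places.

0.8635

Euler: u_{n+1} = u_n + h·f(t_n, u_n).
t=1.000000, u=1.100000: f=-1.008000 → u ← 1.100000 + 0.21·(-1.008000) = 0.888320
t=1.210000, u=0.888320: f=-0.118096 → u ← 0.888320 + 0.21·(-0.118096) = 0.863520
u(1.42) ≈ 0.8635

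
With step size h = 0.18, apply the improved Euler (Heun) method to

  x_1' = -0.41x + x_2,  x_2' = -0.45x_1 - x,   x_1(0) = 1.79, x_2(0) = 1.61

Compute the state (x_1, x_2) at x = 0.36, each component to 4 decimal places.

2.2809, 1.2117

Heun on (x_1,x_2): k1 = f(x_n, state_n); k2 = f(x_n + h, state_n + h·k1); state_{n+1} = state_n + (h/2)·(k1 + k2).
0.000000: (1.790000, 1.610000)
  k1 = (1.610000, -0.805500)
  predictor → (2.079800, 1.465010)
  k2 = (1.391210, -1.115910)
  → (2.060109, 1.437073)
0.180000: (2.060109, 1.437073)
  k1 = (1.363273, -1.107049)
  predictor → (2.305498, 1.237804)
  k2 = (1.090204, -1.397474)
  → (2.280922, 1.211666)
(x_1(0.36), x_2(0.36)) ≈ (2.2809, 1.2117)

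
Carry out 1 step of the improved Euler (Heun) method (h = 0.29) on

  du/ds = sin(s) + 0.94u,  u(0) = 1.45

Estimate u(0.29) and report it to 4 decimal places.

1.9406

Heun: k1 = f(s_n, u_n); k2 = f(s_n + h, u_n + h·k1); u_{n+1} = u_n + (h/2)·(k1 + k2).
s=0.000000, u=1.450000:
  k1 = f(0.000000, 1.450000) = 1.363000
  k2 = f(0.290000, 1.845270) = 2.020506
  u ← 1.450000 + (0.29/2)·(1.363000 + 2.020506) = 1.940608
u(0.29) ≈ 1.9406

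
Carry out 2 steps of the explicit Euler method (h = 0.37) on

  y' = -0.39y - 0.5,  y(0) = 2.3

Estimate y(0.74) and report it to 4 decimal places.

1.3408

Euler: y_{n+1} = y_n + h·f(t_n, y_n).
t=0.000000, y=2.300000: f=-1.397000 → y ← 2.300000 + 0.37·(-1.397000) = 1.783110
t=0.370000, y=1.783110: f=-1.195413 → y ← 1.783110 + 0.37·(-1.195413) = 1.340807
y(0.74) ≈ 1.3408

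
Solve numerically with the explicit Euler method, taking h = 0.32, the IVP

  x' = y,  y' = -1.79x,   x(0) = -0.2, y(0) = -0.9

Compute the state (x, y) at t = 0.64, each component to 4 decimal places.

Euler on (x,y): x_{n+1} = x_n + h·x', y_{n+1} = y_n + h·y'.
0.000000: (-0.200000, -0.900000); f=(-0.900000, 0.358000) → (-0.488000, -0.785440)
0.320000: (-0.488000, -0.785440); f=(-0.785440, 0.873520) → (-0.739341, -0.505914)
(x(0.64), y(0.64)) ≈ (-0.7393, -0.5059)

-0.7393, -0.5059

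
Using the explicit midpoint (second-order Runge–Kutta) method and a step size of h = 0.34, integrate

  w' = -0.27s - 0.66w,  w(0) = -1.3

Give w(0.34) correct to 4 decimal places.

-1.0566

Midpoint: k1 = f(s_n, w_n); k2 = f(s_n + h/2, w_n + (h/2)·k1); w_{n+1} = w_n + h·k2.
s=0.000000, w=-1.300000:
  k1 = f(0.000000, -1.300000) = 0.858000
  k2 = f(0.170000, -1.154140) = 0.715832
  w ← -1.300000 + 0.34·0.715832 = -1.056617
w(0.34) ≈ -1.0566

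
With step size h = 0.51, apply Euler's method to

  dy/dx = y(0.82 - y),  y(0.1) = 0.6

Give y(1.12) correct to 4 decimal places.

Euler: y_{n+1} = y_n + h·f(x_n, y_n).
x=0.100000, y=0.600000: f=0.132000 → y ← 0.600000 + 0.51·0.132000 = 0.667320
x=0.610000, y=0.667320: f=0.101886 → y ← 0.667320 + 0.51·0.101886 = 0.719282
y(1.12) ≈ 0.7193

0.7193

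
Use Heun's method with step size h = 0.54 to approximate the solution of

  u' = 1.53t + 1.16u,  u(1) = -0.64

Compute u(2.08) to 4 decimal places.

Heun: k1 = f(t_n, u_n); k2 = f(t_n + h, u_n + h·k1); u_{n+1} = u_n + (h/2)·(k1 + k2).
t=1.000000, u=-0.640000:
  k1 = f(1.000000, -0.640000) = 0.787600
  k2 = f(1.540000, -0.214696) = 2.107153
  u ← -0.640000 + (0.54/2)·(0.787600 + 2.107153) = 0.141583
t=1.540000, u=0.141583:
  k1 = f(1.540000, 0.141583) = 2.520437
  k2 = f(2.080000, 1.502619) = 4.925438
  u ← 0.141583 + (0.54/2)·(2.520437 + 4.925438) = 2.151969
u(2.08) ≈ 2.1520

2.1520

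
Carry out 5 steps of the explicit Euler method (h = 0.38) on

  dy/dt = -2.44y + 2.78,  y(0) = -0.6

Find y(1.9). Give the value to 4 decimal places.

1.1393

Euler: y_{n+1} = y_n + h·f(t_n, y_n).
t=0.000000, y=-0.600000: f=4.244000 → y ← -0.600000 + 0.38·4.244000 = 1.012720
t=0.380000, y=1.012720: f=0.308963 → y ← 1.012720 + 0.38·0.308963 = 1.130126
t=0.760000, y=1.130126: f=0.022493 → y ← 1.130126 + 0.38·0.022493 = 1.138673
t=1.140000, y=1.138673: f=0.001637 → y ← 1.138673 + 0.38·0.001637 = 1.139295
t=1.520000, y=1.139295: f=0.000119 → y ← 1.139295 + 0.38·0.000119 = 1.139341
y(1.9) ≈ 1.1393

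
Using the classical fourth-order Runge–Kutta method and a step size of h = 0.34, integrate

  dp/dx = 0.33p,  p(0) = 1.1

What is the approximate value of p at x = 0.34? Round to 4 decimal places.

RK4: k1 = f(x_n, p_n); k2 = f(x_n + h/2, p_n + (h/2)·k1); k3 = f(x_n + h/2, p_n + (h/2)·k2); k4 = f(x_n + h, p_n + h·k3); p_{n+1} = p_n + (h/6)·(k1 + 2k2 + 2k3 + k4).
x=0.000000, p=1.100000:
  k1 = f(0.000000, 1.100000) = 0.363000
  k2 = f(0.170000, 1.161710) = 0.383364
  k3 = f(0.170000, 1.165172) = 0.384507
  k4 = f(0.340000, 1.230732) = 0.406142
  p ← 1.100000 + (0.34/6)·(k1 + 2k2 + 2k3 + k4) = 1.230610
p(0.34) ≈ 1.2306

1.2306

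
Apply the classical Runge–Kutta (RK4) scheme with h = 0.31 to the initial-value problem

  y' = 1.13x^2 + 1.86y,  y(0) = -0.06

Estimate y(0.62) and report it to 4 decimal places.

RK4: k1 = f(x_n, y_n); k2 = f(x_n + h/2, y_n + (h/2)·k1); k3 = f(x_n + h/2, y_n + (h/2)·k2); k4 = f(x_n + h, y_n + h·k3); y_{n+1} = y_n + (h/6)·(k1 + 2k2 + 2k3 + k4).
x=0.000000, y=-0.060000:
  k1 = f(0.000000, -0.060000) = -0.111600
  k2 = f(0.155000, -0.077298) = -0.116626
  k3 = f(0.155000, -0.078077) = -0.118075
  k4 = f(0.310000, -0.096603) = -0.071089
  y ← -0.060000 + (0.31/6)·(k1 + 2k2 + 2k3 + k4) = -0.093691
x=0.310000, y=-0.093691:
  k1 = f(0.310000, -0.093691) = -0.065673
  k2 = f(0.465000, -0.103871) = 0.051135
  k3 = f(0.465000, -0.085765) = 0.084810
  k4 = f(0.620000, -0.067400) = 0.309008
  y ← -0.093691 + (0.31/6)·(k1 + 2k2 + 2k3 + k4) = -0.067071
y(0.62) ≈ -0.0671

-0.0671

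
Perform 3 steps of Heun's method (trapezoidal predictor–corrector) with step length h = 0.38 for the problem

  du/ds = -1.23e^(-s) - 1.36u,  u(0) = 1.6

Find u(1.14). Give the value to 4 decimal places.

0.0290

Heun: k1 = f(s_n, u_n); k2 = f(s_n + h, u_n + h·k1); u_{n+1} = u_n + (h/2)·(k1 + k2).
s=0.000000, u=1.600000:
  k1 = f(0.000000, 1.600000) = -3.406000
  k2 = f(0.380000, 0.305720) = -1.256929
  u ← 1.600000 + (0.38/2)·(-3.406000 + (-1.256929)) = 0.714044
s=0.380000, u=0.714044:
  k1 = f(0.380000, 0.714044) = -1.812249
  k2 = f(0.760000, 0.025389) = -0.609759
  u ← 0.714044 + (0.38/2)·(-1.812249 + (-0.609759)) = 0.253862
s=0.760000, u=0.253862:
  k1 = f(0.760000, 0.253862) = -0.920482
  k2 = f(1.140000, -0.095921) = -0.262925
  u ← 0.253862 + (0.38/2)·(-0.920482 + (-0.262925)) = 0.029015
u(1.14) ≈ 0.0290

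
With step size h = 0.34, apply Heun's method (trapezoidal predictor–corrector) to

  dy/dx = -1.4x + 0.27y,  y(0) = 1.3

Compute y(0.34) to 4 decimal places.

Heun: k1 = f(x_n, y_n); k2 = f(x_n + h, y_n + h·k1); y_{n+1} = y_n + (h/2)·(k1 + k2).
x=0.000000, y=1.300000:
  k1 = f(0.000000, 1.300000) = 0.351000
  k2 = f(0.340000, 1.419340) = -0.092778
  y ← 1.300000 + (0.34/2)·(0.351000 + (-0.092778)) = 1.343898
y(0.34) ≈ 1.3439

1.3439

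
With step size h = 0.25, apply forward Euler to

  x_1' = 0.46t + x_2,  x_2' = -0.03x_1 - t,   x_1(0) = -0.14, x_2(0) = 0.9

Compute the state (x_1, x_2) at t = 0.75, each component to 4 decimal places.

0.6060, 0.7104

Euler on (x_1,x_2): x_1_{n+1} = x_1_n + h·x_1', x_2_{n+1} = x_2_n + h·x_2'.
0.000000: (-0.140000, 0.900000); f=(0.900000, 0.004200) → (0.085000, 0.901050)
0.250000: (0.085000, 0.901050); f=(1.016050, -0.252550) → (0.339013, 0.837913)
0.500000: (0.339013, 0.837913); f=(1.067913, -0.510170) → (0.605991, 0.710370)
(x_1(0.75), x_2(0.75)) ≈ (0.6060, 0.7104)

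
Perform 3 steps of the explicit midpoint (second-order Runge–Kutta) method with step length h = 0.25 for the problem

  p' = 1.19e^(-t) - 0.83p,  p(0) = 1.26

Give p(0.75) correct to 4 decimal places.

1.1206

Midpoint: k1 = f(t_n, p_n); k2 = f(t_n + h/2, p_n + (h/2)·k1); p_{n+1} = p_n + h·k2.
t=0.000000, p=1.260000:
  k1 = f(0.000000, 1.260000) = 0.144200
  k2 = f(0.125000, 1.278025) = -0.010589
  p ← 1.260000 + 0.25·(-0.010589) = 1.257353
t=0.250000, p=1.257353:
  k1 = f(0.250000, 1.257353) = -0.116830
  k2 = f(0.375000, 1.242749) = -0.213607
  p ← 1.257353 + 0.25·(-0.213607) = 1.203951
t=0.500000, p=1.203951:
  k1 = f(0.500000, 1.203951) = -0.277508
  k2 = f(0.625000, 1.169262) = -0.333527
  p ← 1.203951 + 0.25·(-0.333527) = 1.120569
p(0.75) ≈ 1.1206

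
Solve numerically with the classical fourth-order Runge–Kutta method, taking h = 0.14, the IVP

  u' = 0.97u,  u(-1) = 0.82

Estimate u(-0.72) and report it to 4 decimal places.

RK4: k1 = f(x_n, u_n); k2 = f(x_n + h/2, u_n + (h/2)·k1); k3 = f(x_n + h/2, u_n + (h/2)·k2); k4 = f(x_n + h, u_n + h·k3); u_{n+1} = u_n + (h/6)·(k1 + 2k2 + 2k3 + k4).
x=-1.000000, u=0.820000:
  k1 = f(-1.000000, 0.820000) = 0.795400
  k2 = f(-0.930000, 0.875678) = 0.849408
  k3 = f(-0.930000, 0.879459) = 0.853075
  k4 = f(-0.860000, 0.939430) = 0.911248
  u ← 0.820000 + (0.14/6)·(k1 + 2k2 + 2k3 + k4) = 0.939271
x=-0.860000, u=0.939271:
  k1 = f(-0.860000, 0.939271) = 0.911093
  k2 = f(-0.790000, 1.003047) = 0.972956
  k3 = f(-0.790000, 1.007378) = 0.977157
  k4 = f(-0.720000, 1.076073) = 1.043791
  u ← 0.939271 + (0.14/6)·(k1 + 2k2 + 2k3 + k4) = 1.075890
u(-0.72) ≈ 1.0759

1.0759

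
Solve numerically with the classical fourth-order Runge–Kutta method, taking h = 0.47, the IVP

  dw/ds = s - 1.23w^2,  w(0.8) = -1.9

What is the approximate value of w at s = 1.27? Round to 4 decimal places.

RK4: k1 = f(s_n, w_n); k2 = f(s_n + h/2, w_n + (h/2)·k1); k3 = f(s_n + h/2, w_n + (h/2)·k2); k4 = f(s_n + h, w_n + h·k3); w_{n+1} = w_n + (h/6)·(k1 + 2k2 + 2k3 + k4).
s=0.800000, w=-1.900000:
  k1 = f(0.800000, -1.900000) = -3.640300
  k2 = f(1.035000, -2.755470) = -8.303920
  k3 = f(1.035000, -3.851421) = -17.210137
  k4 = f(1.270000, -9.988764) = -121.453760
  w ← -1.900000 + (0.47/6)·(k1 + 2k2 + 2k3 + k4) = -15.696237
w(1.27) ≈ -15.6962

-15.6962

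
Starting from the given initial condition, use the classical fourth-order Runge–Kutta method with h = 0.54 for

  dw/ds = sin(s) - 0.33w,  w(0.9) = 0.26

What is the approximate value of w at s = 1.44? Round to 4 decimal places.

0.6690

RK4: k1 = f(s_n, w_n); k2 = f(s_n + h/2, w_n + (h/2)·k1); k3 = f(s_n + h/2, w_n + (h/2)·k2); k4 = f(s_n + h, w_n + h·k3); w_{n+1} = w_n + (h/6)·(k1 + 2k2 + 2k3 + k4).
s=0.900000, w=0.260000:
  k1 = f(0.900000, 0.260000) = 0.697527
  k2 = f(1.170000, 0.448332) = 0.772801
  k3 = f(1.170000, 0.468656) = 0.766094
  k4 = f(1.440000, 0.673691) = 0.769140
  w ← 0.260000 + (0.54/6)·(k1 + 2k2 + 2k3 + k4) = 0.669001
w(1.44) ≈ 0.6690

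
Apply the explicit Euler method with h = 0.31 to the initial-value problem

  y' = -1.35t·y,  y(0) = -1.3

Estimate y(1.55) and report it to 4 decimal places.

Euler: y_{n+1} = y_n + h·f(t_n, y_n).
t=0.000000, y=-1.300000: f=0.000000 → y ← -1.300000 + 0.31·0.000000 = -1.300000
t=0.310000, y=-1.300000: f=0.544050 → y ← -1.300000 + 0.31·0.544050 = -1.131344
t=0.620000, y=-1.131344: f=0.946935 → y ← -1.131344 + 0.31·0.946935 = -0.837795
t=0.930000, y=-0.837795: f=1.051851 → y ← -0.837795 + 0.31·1.051851 = -0.511721
t=1.240000, y=-0.511721: f=0.856620 → y ← -0.511721 + 0.31·0.856620 = -0.246168
y(1.55) ≈ -0.2462

-0.2462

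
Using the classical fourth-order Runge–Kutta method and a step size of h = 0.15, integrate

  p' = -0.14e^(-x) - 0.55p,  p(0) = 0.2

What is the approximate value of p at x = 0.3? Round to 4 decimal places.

RK4: k1 = f(x_n, p_n); k2 = f(x_n + h/2, p_n + (h/2)·k1); k3 = f(x_n + h/2, p_n + (h/2)·k2); k4 = f(x_n + h, p_n + h·k3); p_{n+1} = p_n + (h/6)·(k1 + 2k2 + 2k3 + k4).
x=0.000000, p=0.200000:
  k1 = f(0.000000, 0.200000) = -0.250000
  k2 = f(0.075000, 0.181250) = -0.229572
  k3 = f(0.075000, 0.182782) = -0.230414
  k4 = f(0.150000, 0.165438) = -0.211490
  p ← 0.200000 + (0.15/6)·(k1 + 2k2 + 2k3 + k4) = 0.165463
x=0.150000, p=0.165463:
  k1 = f(0.150000, 0.165463) = -0.211504
  k2 = f(0.225000, 0.149601) = -0.194073
  k3 = f(0.225000, 0.150908) = -0.194792
  k4 = f(0.300000, 0.136245) = -0.178649
  p ← 0.165463 + (0.15/6)·(k1 + 2k2 + 2k3 + k4) = 0.136266
p(0.3) ≈ 0.1363

0.1363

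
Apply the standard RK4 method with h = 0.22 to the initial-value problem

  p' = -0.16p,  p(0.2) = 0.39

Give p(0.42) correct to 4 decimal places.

0.3765

RK4: k1 = f(t_n, p_n); k2 = f(t_n + h/2, p_n + (h/2)·k1); k3 = f(t_n + h/2, p_n + (h/2)·k2); k4 = f(t_n + h, p_n + h·k3); p_{n+1} = p_n + (h/6)·(k1 + 2k2 + 2k3 + k4).
t=0.200000, p=0.390000:
  k1 = f(0.200000, 0.390000) = -0.062400
  k2 = f(0.310000, 0.383136) = -0.061302
  k3 = f(0.310000, 0.383257) = -0.061321
  k4 = f(0.420000, 0.376509) = -0.060241
  p ← 0.390000 + (0.22/6)·(k1 + 2k2 + 2k3 + k4) = 0.376511
p(0.42) ≈ 0.3765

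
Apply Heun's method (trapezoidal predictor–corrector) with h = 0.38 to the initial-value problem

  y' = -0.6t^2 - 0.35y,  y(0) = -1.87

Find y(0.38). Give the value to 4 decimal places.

-1.6543

Heun: k1 = f(t_n, y_n); k2 = f(t_n + h, y_n + h·k1); y_{n+1} = y_n + (h/2)·(k1 + k2).
t=0.000000, y=-1.870000:
  k1 = f(0.000000, -1.870000) = 0.654500
  k2 = f(0.380000, -1.621290) = 0.480812
  y ← -1.870000 + (0.38/2)·(0.654500 + 0.480812) = -1.654291
y(0.38) ≈ -1.6543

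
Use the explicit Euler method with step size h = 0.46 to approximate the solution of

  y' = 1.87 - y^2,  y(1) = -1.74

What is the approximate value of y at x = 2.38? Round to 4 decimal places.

Euler: y_{n+1} = y_n + h·f(x_n, y_n).
x=1.000000, y=-1.740000: f=-1.157600 → y ← -1.740000 + 0.46·(-1.157600) = -2.272496
x=1.460000, y=-2.272496: f=-3.294238 → y ← -2.272496 + 0.46·(-3.294238) = -3.787846
x=1.920000, y=-3.787846: f=-12.477774 → y ← -3.787846 + 0.46·(-12.477774) = -9.527621
y(2.38) ≈ -9.5276

-9.5276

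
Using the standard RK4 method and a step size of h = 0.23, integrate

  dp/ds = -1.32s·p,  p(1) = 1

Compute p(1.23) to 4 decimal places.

RK4: k1 = f(s_n, p_n); k2 = f(s_n + h/2, p_n + (h/2)·k1); k3 = f(s_n + h/2, p_n + (h/2)·k2); k4 = f(s_n + h, p_n + h·k3); p_{n+1} = p_n + (h/6)·(k1 + 2k2 + 2k3 + k4).
s=1.000000, p=1.000000:
  k1 = f(1.000000, 1.000000) = -1.320000
  k2 = f(1.115000, 0.848200) = -1.248381
  k3 = f(1.115000, 0.856436) = -1.260503
  k4 = f(1.230000, 0.710084) = -1.152893
  p ← 1.000000 + (0.23/6)·(k1 + 2k2 + 2k3 + k4) = 0.712858
p(1.23) ≈ 0.7129

0.7129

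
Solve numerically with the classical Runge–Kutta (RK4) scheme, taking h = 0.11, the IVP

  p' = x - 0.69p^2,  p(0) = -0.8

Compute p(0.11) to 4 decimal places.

-0.8454

RK4: k1 = f(x_n, p_n); k2 = f(x_n + h/2, p_n + (h/2)·k1); k3 = f(x_n + h/2, p_n + (h/2)·k2); k4 = f(x_n + h, p_n + h·k3); p_{n+1} = p_n + (h/6)·(k1 + 2k2 + 2k3 + k4).
x=0.000000, p=-0.800000:
  k1 = f(0.000000, -0.800000) = -0.441600
  k2 = f(0.055000, -0.824288) = -0.413821
  k3 = f(0.055000, -0.822760) = -0.412085
  k4 = f(0.110000, -0.845329) = -0.383061
  p ← -0.800000 + (0.11/6)·(k1 + 2k2 + 2k3 + k4) = -0.845402
p(0.11) ≈ -0.8454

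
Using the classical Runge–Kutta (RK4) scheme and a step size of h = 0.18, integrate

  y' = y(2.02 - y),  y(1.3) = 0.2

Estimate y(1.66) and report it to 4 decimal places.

0.3742

RK4: k1 = f(t_n, y_n); k2 = f(t_n + h/2, y_n + (h/2)·k1); k3 = f(t_n + h/2, y_n + (h/2)·k2); k4 = f(t_n + h, y_n + h·k3); y_{n+1} = y_n + (h/6)·(k1 + 2k2 + 2k3 + k4).
t=1.300000, y=0.200000:
  k1 = f(1.300000, 0.200000) = 0.364000
  k2 = f(1.390000, 0.232760) = 0.415998
  k3 = f(1.390000, 0.237440) = 0.423251
  k4 = f(1.480000, 0.276185) = 0.481616
  y ← 0.200000 + (0.18/6)·(k1 + 2k2 + 2k3 + k4) = 0.275723
t=1.480000, y=0.275723:
  k1 = f(1.480000, 0.275723) = 0.480938
  k2 = f(1.570000, 0.319008) = 0.542630
  k3 = f(1.570000, 0.324560) = 0.550272
  k4 = f(1.660000, 0.374772) = 0.616586
  y ← 0.275723 + (0.18/6)·(k1 + 2k2 + 2k3 + k4) = 0.374223
y(1.66) ≈ 0.3742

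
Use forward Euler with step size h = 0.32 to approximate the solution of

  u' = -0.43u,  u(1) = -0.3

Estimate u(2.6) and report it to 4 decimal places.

Euler: u_{n+1} = u_n + h·f(t_n, u_n).
t=1.000000, u=-0.300000: f=0.129000 → u ← -0.300000 + 0.32·0.129000 = -0.258720
t=1.320000, u=-0.258720: f=0.111250 → u ← -0.258720 + 0.32·0.111250 = -0.223120
t=1.640000, u=-0.223120: f=0.095942 → u ← -0.223120 + 0.32·0.095942 = -0.192419
t=1.960000, u=-0.192419: f=0.082740 → u ← -0.192419 + 0.32·0.082740 = -0.165942
t=2.280000, u=-0.165942: f=0.071355 → u ← -0.165942 + 0.32·0.071355 = -0.143108
u(2.6) ≈ -0.1431

-0.1431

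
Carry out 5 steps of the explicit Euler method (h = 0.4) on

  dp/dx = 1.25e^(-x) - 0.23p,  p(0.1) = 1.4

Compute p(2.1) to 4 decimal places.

Euler: p_{n+1} = p_n + h·f(x_n, p_n).
x=0.100000, p=1.400000: f=0.809047 → p ← 1.400000 + 0.4·0.809047 = 1.723619
x=0.500000, p=1.723619: f=0.361731 → p ← 1.723619 + 0.4·0.361731 = 1.868311
x=0.900000, p=1.868311: f=0.078501 → p ← 1.868311 + 0.4·0.078501 = 1.899711
x=1.300000, p=1.899711: f=-0.096269 → p ← 1.899711 + 0.4·(-0.096269) = 1.861204
x=1.700000, p=1.861204: f=-0.199722 → p ← 1.861204 + 0.4·(-0.199722) = 1.781315
p(2.1) ≈ 1.7813

1.7813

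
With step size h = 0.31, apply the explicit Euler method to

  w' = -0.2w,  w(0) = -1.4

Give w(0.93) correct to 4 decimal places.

Euler: w_{n+1} = w_n + h·f(t_n, w_n).
t=0.000000, w=-1.400000: f=0.280000 → w ← -1.400000 + 0.31·0.280000 = -1.313200
t=0.310000, w=-1.313200: f=0.262640 → w ← -1.313200 + 0.31·0.262640 = -1.231782
t=0.620000, w=-1.231782: f=0.246356 → w ← -1.231782 + 0.31·0.246356 = -1.155411
w(0.93) ≈ -1.1554

-1.1554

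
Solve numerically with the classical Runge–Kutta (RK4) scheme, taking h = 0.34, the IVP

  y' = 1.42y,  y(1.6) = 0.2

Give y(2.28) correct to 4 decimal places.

0.5251

RK4: k1 = f(x_n, y_n); k2 = f(x_n + h/2, y_n + (h/2)·k1); k3 = f(x_n + h/2, y_n + (h/2)·k2); k4 = f(x_n + h, y_n + h·k3); y_{n+1} = y_n + (h/6)·(k1 + 2k2 + 2k3 + k4).
x=1.600000, y=0.200000:
  k1 = f(1.600000, 0.200000) = 0.284000
  k2 = f(1.770000, 0.248280) = 0.352558
  k3 = f(1.770000, 0.259935) = 0.369107
  k4 = f(1.940000, 0.325497) = 0.462205
  y ← 0.200000 + (0.34/6)·(k1 + 2k2 + 2k3 + k4) = 0.324074
x=1.940000, y=0.324074:
  k1 = f(1.940000, 0.324074) = 0.460185
  k2 = f(2.110000, 0.402305) = 0.571273
  k3 = f(2.110000, 0.421190) = 0.598090
  k4 = f(2.280000, 0.527424) = 0.748942
  y ← 0.324074 + (0.34/6)·(k1 + 2k2 + 2k3 + k4) = 0.525119
y(2.28) ≈ 0.5251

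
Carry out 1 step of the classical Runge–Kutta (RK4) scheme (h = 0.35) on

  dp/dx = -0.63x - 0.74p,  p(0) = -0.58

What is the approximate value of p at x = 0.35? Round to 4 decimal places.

RK4: k1 = f(x_n, p_n); k2 = f(x_n + h/2, p_n + (h/2)·k1); k3 = f(x_n + h/2, p_n + (h/2)·k2); k4 = f(x_n + h, p_n + h·k3); p_{n+1} = p_n + (h/6)·(k1 + 2k2 + 2k3 + k4).
x=0.000000, p=-0.580000:
  k1 = f(0.000000, -0.580000) = 0.429200
  k2 = f(0.175000, -0.504890) = 0.263369
  k3 = f(0.175000, -0.533910) = 0.284844
  k4 = f(0.350000, -0.480305) = 0.134925
  p ← -0.580000 + (0.35/6)·(k1 + 2k2 + 2k3 + k4) = -0.483135
p(0.35) ≈ -0.4831

-0.4831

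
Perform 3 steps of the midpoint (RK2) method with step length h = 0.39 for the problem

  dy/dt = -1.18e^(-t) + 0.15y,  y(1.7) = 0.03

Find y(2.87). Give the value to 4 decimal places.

-0.1290

Midpoint: k1 = f(t_n, y_n); k2 = f(t_n + h/2, y_n + (h/2)·k1); y_{n+1} = y_n + h·k2.
t=1.700000, y=0.030000:
  k1 = f(1.700000, 0.030000) = -0.211067
  k2 = f(1.895000, -0.011158) = -0.179049
  y ← 0.030000 + 0.39·(-0.179049) = -0.039829
t=2.090000, y=-0.039829:
  k1 = f(2.090000, -0.039829) = -0.151925
  k2 = f(2.285000, -0.069455) = -0.130512
  y ← -0.039829 + 0.39·(-0.130512) = -0.090729
t=2.480000, y=-0.090729:
  k1 = f(2.480000, -0.090729) = -0.112426
  k2 = f(2.675000, -0.112652) = -0.098208
  y ← -0.090729 + 0.39·(-0.098208) = -0.129030
y(2.87) ≈ -0.1290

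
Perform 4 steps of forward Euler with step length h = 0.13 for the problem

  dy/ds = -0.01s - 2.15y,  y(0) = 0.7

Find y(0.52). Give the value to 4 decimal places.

Euler: y_{n+1} = y_n + h·f(s_n, y_n).
s=0.000000, y=0.700000: f=-1.505000 → y ← 0.700000 + 0.13·(-1.505000) = 0.504350
s=0.130000, y=0.504350: f=-1.085652 → y ← 0.504350 + 0.13·(-1.085652) = 0.363215
s=0.260000, y=0.363215: f=-0.783513 → y ← 0.363215 + 0.13·(-0.783513) = 0.261359
s=0.390000, y=0.261359: f=-0.565821 → y ← 0.261359 + 0.13·(-0.565821) = 0.187802
y(0.52) ≈ 0.1878

0.1878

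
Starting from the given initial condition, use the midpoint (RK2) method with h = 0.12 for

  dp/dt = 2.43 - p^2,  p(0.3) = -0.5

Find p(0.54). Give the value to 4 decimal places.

0.0660

Midpoint: k1 = f(t_n, p_n); k2 = f(t_n + h/2, p_n + (h/2)·k1); p_{n+1} = p_n + h·k2.
t=0.300000, p=-0.500000:
  k1 = f(0.300000, -0.500000) = 2.180000
  k2 = f(0.360000, -0.369200) = 2.293691
  p ← -0.500000 + 0.12·2.293691 = -0.224757
t=0.420000, p=-0.224757:
  k1 = f(0.420000, -0.224757) = 2.379484
  k2 = f(0.480000, -0.081988) = 2.423278
  p ← -0.224757 + 0.12·2.423278 = 0.066036
p(0.54) ≈ 0.0660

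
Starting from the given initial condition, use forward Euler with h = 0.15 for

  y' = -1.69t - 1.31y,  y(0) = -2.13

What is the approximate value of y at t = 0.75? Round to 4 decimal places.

-1.0259

Euler: y_{n+1} = y_n + h·f(t_n, y_n).
t=0.000000, y=-2.130000: f=2.790300 → y ← -2.130000 + 0.15·2.790300 = -1.711455
t=0.150000, y=-1.711455: f=1.988506 → y ← -1.711455 + 0.15·1.988506 = -1.413179
t=0.300000, y=-1.413179: f=1.344265 → y ← -1.413179 + 0.15·1.344265 = -1.211539
t=0.450000, y=-1.211539: f=0.826617 → y ← -1.211539 + 0.15·0.826617 = -1.087547
t=0.600000, y=-1.087547: f=0.410686 → y ← -1.087547 + 0.15·0.410686 = -1.025944
y(0.75) ≈ -1.0259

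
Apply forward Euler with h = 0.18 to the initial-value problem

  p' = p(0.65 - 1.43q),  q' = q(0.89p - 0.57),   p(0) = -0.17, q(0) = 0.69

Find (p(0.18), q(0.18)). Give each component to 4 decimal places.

Euler on (p,q): p_{n+1} = p_n + h·p', q_{n+1} = q_n + h·q'.
0.000000: (-0.170000, 0.690000); f=(0.057239, -0.497697) → (-0.159697, 0.600415)
(p(0.18), q(0.18)) ≈ (-0.1597, 0.6004)

-0.1597, 0.6004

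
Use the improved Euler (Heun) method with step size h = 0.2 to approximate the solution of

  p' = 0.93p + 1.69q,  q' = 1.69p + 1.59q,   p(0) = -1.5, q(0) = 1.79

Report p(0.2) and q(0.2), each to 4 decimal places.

Heun on (p,q): k1 = f(t_n, state_n); k2 = f(t_n + h, state_n + h·k1); state_{n+1} = state_n + (h/2)·(k1 + k2).
0.000000: (-1.500000, 1.790000)
  k1 = (1.630100, 0.311100)
  predictor → (-1.173980, 1.852220)
  k2 = (2.038450, 0.961004)
  → (-1.133145, 1.917210)
(p(0.2), q(0.2)) ≈ (-1.1331, 1.9172)

-1.1331, 1.9172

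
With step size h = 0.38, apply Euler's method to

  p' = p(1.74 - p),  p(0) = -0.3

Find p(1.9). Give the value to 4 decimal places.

-17.3483

Euler: p_{n+1} = p_n + h·f(x_n, p_n).
x=0.000000, p=-0.300000: f=-0.612000 → p ← -0.300000 + 0.38·(-0.612000) = -0.532560
x=0.380000, p=-0.532560: f=-1.210275 → p ← -0.532560 + 0.38·(-1.210275) = -0.992464
x=0.760000, p=-0.992464: f=-2.711873 → p ← -0.992464 + 0.38·(-2.711873) = -2.022976
x=1.140000, p=-2.022976: f=-7.612411 → p ← -2.022976 + 0.38·(-7.612411) = -4.915693
x=1.520000, p=-4.915693: f=-32.717338 → p ← -4.915693 + 0.38·(-32.717338) = -17.348281
p(1.9) ≈ -17.3483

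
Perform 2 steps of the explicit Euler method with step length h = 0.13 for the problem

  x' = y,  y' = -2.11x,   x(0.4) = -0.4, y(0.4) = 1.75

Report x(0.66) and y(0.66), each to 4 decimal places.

Euler on (x,y): x_{n+1} = x_n + h·x', y_{n+1} = y_n + h·y'.
0.400000: (-0.400000, 1.750000); f=(1.750000, 0.844000) → (-0.172500, 1.859720)
0.530000: (-0.172500, 1.859720); f=(1.859720, 0.363975) → (0.069264, 1.907037)
(x(0.66), y(0.66)) ≈ (0.0693, 1.9070)

0.0693, 1.9070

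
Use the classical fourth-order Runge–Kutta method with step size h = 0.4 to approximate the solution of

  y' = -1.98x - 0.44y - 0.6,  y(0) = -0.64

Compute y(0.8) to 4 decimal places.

RK4: k1 = f(x_n, y_n); k2 = f(x_n + h/2, y_n + (h/2)·k1); k3 = f(x_n + h/2, y_n + (h/2)·k2); k4 = f(x_n + h, y_n + h·k3); y_{n+1} = y_n + (h/6)·(k1 + 2k2 + 2k3 + k4).
x=0.000000, y=-0.640000:
  k1 = f(0.000000, -0.640000) = -0.318400
  k2 = f(0.200000, -0.703680) = -0.686381
  k3 = f(0.200000, -0.777276) = -0.653998
  k4 = f(0.400000, -0.901599) = -0.995296
  y ← -0.640000 + (0.4/6)·(k1 + 2k2 + 2k3 + k4) = -0.906297
x=0.400000, y=-0.906297:
  k1 = f(0.400000, -0.906297) = -0.993229
  k2 = f(0.600000, -1.104943) = -1.301825
  k3 = f(0.600000, -1.166662) = -1.274669
  k4 = f(0.800000, -1.416164) = -1.560888
  y ← -0.906297 + (0.4/6)·(k1 + 2k2 + 2k3 + k4) = -1.420104
y(0.8) ≈ -1.4201

-1.4201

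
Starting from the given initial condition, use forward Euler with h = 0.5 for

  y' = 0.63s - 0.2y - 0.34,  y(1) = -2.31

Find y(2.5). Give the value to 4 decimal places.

Euler: y_{n+1} = y_n + h·f(s_n, y_n).
s=1.000000, y=-2.310000: f=0.752000 → y ← -2.310000 + 0.5·0.752000 = -1.934000
s=1.500000, y=-1.934000: f=0.991800 → y ← -1.934000 + 0.5·0.991800 = -1.438100
s=2.000000, y=-1.438100: f=1.207620 → y ← -1.438100 + 0.5·1.207620 = -0.834290
y(2.5) ≈ -0.8343

-0.8343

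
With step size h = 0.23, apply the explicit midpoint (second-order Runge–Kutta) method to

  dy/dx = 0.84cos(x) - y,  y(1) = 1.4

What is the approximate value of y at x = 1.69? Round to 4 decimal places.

Midpoint: k1 = f(x_n, y_n); k2 = f(x_n + h/2, y_n + (h/2)·k1); y_{n+1} = y_n + h·k2.
x=1.000000, y=1.400000:
  k1 = f(1.000000, 1.400000) = -0.946146
  k2 = f(1.115000, 1.291193) = -0.921444
  y ← 1.400000 + 0.23·(-0.921444) = 1.188068
x=1.230000, y=1.188068:
  k1 = f(1.230000, 1.188068) = -0.907308
  k2 = f(1.345000, 1.083727) = -0.895666
  y ← 1.188068 + 0.23·(-0.895666) = 0.982065
x=1.460000, y=0.982065:
  k1 = f(1.460000, 0.982065) = -0.889186
  k2 = f(1.575000, 0.879808) = -0.883339
  y ← 0.982065 + 0.23·(-0.883339) = 0.778897
y(1.69) ≈ 0.7789

0.7789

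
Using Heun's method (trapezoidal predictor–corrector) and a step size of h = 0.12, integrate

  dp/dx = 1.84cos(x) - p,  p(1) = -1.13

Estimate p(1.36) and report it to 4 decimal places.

Heun: k1 = f(x_n, p_n); k2 = f(x_n + h, p_n + h·k1); p_{n+1} = p_n + (h/2)·(k1 + k2).
x=1.000000, p=-1.130000:
  k1 = f(1.000000, -1.130000) = 2.124156
  k2 = f(1.120000, -0.875101) = 1.676757
  p ← -1.130000 + (0.12/2)·(2.124156 + 1.676757) = -0.901945
x=1.120000, p=-0.901945:
  k1 = f(1.120000, -0.901945) = 1.703601
  k2 = f(1.240000, -0.697513) = 1.295138
  p ← -0.901945 + (0.12/2)·(1.703601 + 1.295138) = -0.722021
x=1.240000, p=-0.722021:
  k1 = f(1.240000, -0.722021) = 1.319646
  k2 = f(1.360000, -0.563663) = 0.948662
  p ← -0.722021 + (0.12/2)·(1.319646 + 0.948662) = -0.585922
p(1.36) ≈ -0.5859

-0.5859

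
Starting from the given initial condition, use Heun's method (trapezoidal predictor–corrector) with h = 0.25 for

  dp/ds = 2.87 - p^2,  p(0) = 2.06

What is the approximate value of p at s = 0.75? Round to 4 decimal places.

Heun: k1 = f(s_n, p_n); k2 = f(s_n + h, p_n + h·k1); p_{n+1} = p_n + (h/2)·(k1 + k2).
s=0.000000, p=2.060000:
  k1 = f(0.000000, 2.060000) = -1.373600
  k2 = f(0.250000, 1.716600) = -0.076716
  p ← 2.060000 + (0.25/2)·(-1.373600 + (-0.076716)) = 1.878711
s=0.250000, p=1.878711:
  k1 = f(0.250000, 1.878711) = -0.659553
  k2 = f(0.500000, 1.713822) = -0.067187
  p ← 1.878711 + (0.25/2)·(-0.659553 + (-0.067187)) = 1.787868
s=0.500000, p=1.787868:
  k1 = f(0.500000, 1.787868) = -0.326472
  k2 = f(0.750000, 1.706250) = -0.041289
  p ← 1.787868 + (0.25/2)·(-0.326472 + (-0.041289)) = 1.741898
p(0.75) ≈ 1.7419

1.7419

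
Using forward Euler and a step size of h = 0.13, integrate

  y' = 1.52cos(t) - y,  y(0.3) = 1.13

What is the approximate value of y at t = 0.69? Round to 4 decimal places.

1.2107

Euler: y_{n+1} = y_n + h·f(t_n, y_n).
t=0.300000, y=1.130000: f=0.322111 → y ← 1.130000 + 0.13·0.322111 = 1.171874
t=0.430000, y=1.171874: f=0.209753 → y ← 1.171874 + 0.13·0.209753 = 1.199142
t=0.560000, y=1.199142: f=0.088685 → y ← 1.199142 + 0.13·0.088685 = 1.210672
y(0.69) ≈ 1.2107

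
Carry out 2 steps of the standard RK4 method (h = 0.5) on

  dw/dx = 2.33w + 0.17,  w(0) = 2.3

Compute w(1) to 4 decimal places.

RK4: k1 = f(x_n, w_n); k2 = f(x_n + h/2, w_n + (h/2)·k1); k3 = f(x_n + h/2, w_n + (h/2)·k2); k4 = f(x_n + h, w_n + h·k3); w_{n+1} = w_n + (h/6)·(k1 + 2k2 + 2k3 + k4).
x=0.000000, w=2.300000:
  k1 = f(0.000000, 2.300000) = 5.529000
  k2 = f(0.250000, 3.682250) = 8.749643
  k3 = f(0.250000, 4.487411) = 10.625667
  k4 = f(0.500000, 7.612833) = 17.907902
  w ← 2.300000 + (0.5/6)·(k1 + 2k2 + 2k3 + k4) = 7.482293
x=0.500000, w=7.482293:
  k1 = f(0.500000, 7.482293) = 17.603744
  k2 = f(0.750000, 11.883229) = 27.857924
  k3 = f(0.750000, 14.446774) = 33.830984
  k4 = f(1.000000, 24.397786) = 57.016840
  w ← 7.482293 + (0.5/6)·(k1 + 2k2 + 2k3 + k4) = 23.982160
w(1) ≈ 23.9822

23.9822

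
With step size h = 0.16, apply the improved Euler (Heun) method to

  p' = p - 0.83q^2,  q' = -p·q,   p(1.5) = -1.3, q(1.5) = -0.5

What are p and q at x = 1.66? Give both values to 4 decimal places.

-1.5681, -0.6265

Heun on (p,q): k1 = f(x_n, state_n); k2 = f(x_n + h, state_n + h·k1); state_{n+1} = state_n + (h/2)·(k1 + k2).
1.500000: (-1.300000, -0.500000)
  k1 = (-1.507500, -0.650000)
  predictor → (-1.541200, -0.604000)
  k2 = (-1.843997, -0.930885)
  → (-1.568120, -0.626471)
(p(1.66), q(1.66)) ≈ (-1.5681, -0.6265)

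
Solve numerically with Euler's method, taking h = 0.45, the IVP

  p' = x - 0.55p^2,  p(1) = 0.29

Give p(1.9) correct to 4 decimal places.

Euler: p_{n+1} = p_n + h·f(x_n, p_n).
x=1.000000, p=0.290000: f=0.953745 → p ← 0.290000 + 0.45·0.953745 = 0.719185
x=1.450000, p=0.719185: f=1.165525 → p ← 0.719185 + 0.45·1.165525 = 1.243671
p(1.9) ≈ 1.2437

1.2437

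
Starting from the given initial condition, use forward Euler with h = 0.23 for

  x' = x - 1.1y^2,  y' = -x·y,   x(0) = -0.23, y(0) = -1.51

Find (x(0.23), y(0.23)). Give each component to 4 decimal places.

Euler on (x,y): x_{n+1} = x_n + h·x', y_{n+1} = y_n + h·y'.
0.000000: (-0.230000, -1.510000); f=(-2.738110, -0.347300) → (-0.859765, -1.589879)
(x(0.23), y(0.23)) ≈ (-0.8598, -1.5899)

-0.8598, -1.5899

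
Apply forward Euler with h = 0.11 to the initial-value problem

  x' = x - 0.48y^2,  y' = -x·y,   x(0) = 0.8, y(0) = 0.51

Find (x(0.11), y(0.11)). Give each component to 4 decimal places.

Euler on (x,y): x_{n+1} = x_n + h·x', y_{n+1} = y_n + h·y'.
0.000000: (0.800000, 0.510000); f=(0.675152, -0.408000) → (0.874267, 0.465120)
(x(0.11), y(0.11)) ≈ (0.8743, 0.4651)

0.8743, 0.4651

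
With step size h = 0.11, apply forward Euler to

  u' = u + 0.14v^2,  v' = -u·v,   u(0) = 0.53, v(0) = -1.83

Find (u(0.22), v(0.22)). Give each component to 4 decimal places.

Euler on (u,v): u_{n+1} = u_n + h·u', v_{n+1} = v_n + h·v'.
0.000000: (0.530000, -1.830000); f=(0.998846, 0.969900) → (0.639873, -1.723311)
0.110000: (0.639873, -1.723311); f=(1.055645, 1.102700) → (0.755994, -1.602014)
(u(0.22), v(0.22)) ≈ (0.7560, -1.6020)

0.7560, -1.6020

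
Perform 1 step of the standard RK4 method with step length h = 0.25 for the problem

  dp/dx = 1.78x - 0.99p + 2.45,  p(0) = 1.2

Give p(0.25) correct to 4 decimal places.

1.5308

RK4: k1 = f(x_n, p_n); k2 = f(x_n + h/2, p_n + (h/2)·k1); k3 = f(x_n + h/2, p_n + (h/2)·k2); k4 = f(x_n + h, p_n + h·k3); p_{n+1} = p_n + (h/6)·(k1 + 2k2 + 2k3 + k4).
x=0.000000, p=1.200000:
  k1 = f(0.000000, 1.200000) = 1.262000
  k2 = f(0.125000, 1.357750) = 1.328328
  k3 = f(0.125000, 1.366041) = 1.320119
  k4 = f(0.250000, 1.530030) = 1.380270
  p ← 1.200000 + (0.25/6)·(k1 + 2k2 + 2k3 + k4) = 1.530799
p(0.25) ≈ 1.5308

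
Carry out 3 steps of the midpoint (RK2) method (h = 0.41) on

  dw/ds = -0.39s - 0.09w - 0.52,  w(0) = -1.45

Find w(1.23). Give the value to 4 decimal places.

Midpoint: k1 = f(s_n, w_n); k2 = f(s_n + h/2, w_n + (h/2)·k1); w_{n+1} = w_n + h·k2.
s=0.000000, w=-1.450000:
  k1 = f(0.000000, -1.450000) = -0.389500
  k2 = f(0.205000, -1.529848) = -0.462264
  w ← -1.450000 + 0.41·(-0.462264) = -1.639528
s=0.410000, w=-1.639528:
  k1 = f(0.410000, -1.639528) = -0.532342
  k2 = f(0.615000, -1.748658) = -0.602471
  w ← -1.639528 + 0.41·(-0.602471) = -1.886541
s=0.820000, w=-1.886541:
  k1 = f(0.820000, -1.886541) = -0.670011
  k2 = f(1.025000, -2.023893) = -0.737600
  w ← -1.886541 + 0.41·(-0.737600) = -2.188957
w(1.23) ≈ -2.1890

-2.1890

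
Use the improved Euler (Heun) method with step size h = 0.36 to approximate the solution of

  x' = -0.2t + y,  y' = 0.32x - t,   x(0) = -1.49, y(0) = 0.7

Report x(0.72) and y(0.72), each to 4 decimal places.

Heun on (x,y): k1 = f(t_n, state_n); k2 = f(t_n + h, state_n + h·k1); state_{n+1} = state_n + (h/2)·(k1 + k2).
0.000000: (-1.490000, 0.700000)
  k1 = (0.700000, -0.476800)
  predictor → (-1.238000, 0.528352)
  k2 = (0.456352, -0.756160)
  → (-1.281857, 0.478067)
0.360000: (-1.281857, 0.478067)
  k1 = (0.406067, -0.770194)
  predictor → (-1.135672, 0.200797)
  k2 = (0.056797, -1.083415)
  → (-1.198541, 0.144418)
(x(0.72), y(0.72)) ≈ (-1.1985, 0.1444)

-1.1985, 0.1444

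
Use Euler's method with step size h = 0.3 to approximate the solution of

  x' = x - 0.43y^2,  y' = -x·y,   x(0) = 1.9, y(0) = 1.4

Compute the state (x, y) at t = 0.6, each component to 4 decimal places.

Euler on (x,y): x_{n+1} = x_n + h·x', y_{n+1} = y_n + h·y'.
0.000000: (1.900000, 1.400000); f=(1.057200, -2.660000) → (2.217160, 0.602000)
0.300000: (2.217160, 0.602000); f=(2.061326, -1.334730) → (2.835558, 0.201581)
(x(0.6), y(0.6)) ≈ (2.8356, 0.2016)

2.8356, 0.2016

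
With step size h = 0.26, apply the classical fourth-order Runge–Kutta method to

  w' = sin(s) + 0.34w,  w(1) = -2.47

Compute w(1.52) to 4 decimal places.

-2.4135

RK4: k1 = f(s_n, w_n); k2 = f(s_n + h/2, w_n + (h/2)·k1); k3 = f(s_n + h/2, w_n + (h/2)·k2); k4 = f(s_n + h, w_n + h·k3); w_{n+1} = w_n + (h/6)·(k1 + 2k2 + 2k3 + k4).
s=1.000000, w=-2.470000:
  k1 = f(1.000000, -2.470000) = 0.001671
  k2 = f(1.130000, -2.469783) = 0.064686
  k3 = f(1.130000, -2.461591) = 0.067471
  k4 = f(1.260000, -2.452457) = 0.118255
  w ← -2.470000 + (0.26/6)·(k1 + 2k2 + 2k3 + k4) = -2.453350
s=1.260000, w=-2.453350:
  k1 = f(1.260000, -2.453350) = 0.117951
  k2 = f(1.390000, -2.438016) = 0.154775
  k3 = f(1.390000, -2.433229) = 0.156403
  k4 = f(1.520000, -2.412685) = 0.178397
  w ← -2.453350 + (0.26/6)·(k1 + 2k2 + 2k3 + k4) = -2.413539
w(1.52) ≈ -2.4135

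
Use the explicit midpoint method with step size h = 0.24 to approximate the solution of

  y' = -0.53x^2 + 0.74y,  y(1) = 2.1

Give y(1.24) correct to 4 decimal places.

2.3352

Midpoint: k1 = f(x_n, y_n); k2 = f(x_n + h/2, y_n + (h/2)·k1); y_{n+1} = y_n + h·k2.
x=1.000000, y=2.100000:
  k1 = f(1.000000, 2.100000) = 1.024000
  k2 = f(1.120000, 2.222880) = 0.980099
  y ← 2.100000 + 0.24·0.980099 = 2.335224
y(1.24) ≈ 2.3352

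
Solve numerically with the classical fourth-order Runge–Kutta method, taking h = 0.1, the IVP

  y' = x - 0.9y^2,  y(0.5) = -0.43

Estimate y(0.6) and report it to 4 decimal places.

RK4: k1 = f(x_n, y_n); k2 = f(x_n + h/2, y_n + (h/2)·k1); k3 = f(x_n + h/2, y_n + (h/2)·k2); k4 = f(x_n + h, y_n + h·k3); y_{n+1} = y_n + (h/6)·(k1 + 2k2 + 2k3 + k4).
x=0.500000, y=-0.430000:
  k1 = f(0.500000, -0.430000) = 0.333590
  k2 = f(0.550000, -0.413320) = 0.396250
  k3 = f(0.550000, -0.410188) = 0.398572
  k4 = f(0.600000, -0.390143) = 0.463010
  y ← -0.430000 + (0.1/6)·(k1 + 2k2 + 2k3 + k4) = -0.390229
y(0.6) ≈ -0.3902

-0.3902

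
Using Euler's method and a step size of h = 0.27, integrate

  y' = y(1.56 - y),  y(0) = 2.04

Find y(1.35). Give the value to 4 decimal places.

Euler: y_{n+1} = y_n + h·f(x_n, y_n).
x=0.000000, y=2.040000: f=-0.979200 → y ← 2.040000 + 0.27·(-0.979200) = 1.775616
x=0.270000, y=1.775616: f=-0.382851 → y ← 1.775616 + 0.27·(-0.382851) = 1.672246
x=0.540000, y=1.672246: f=-0.187703 → y ← 1.672246 + 0.27·(-0.187703) = 1.621566
x=0.810000, y=1.621566: f=-0.099834 → y ← 1.621566 + 0.27·(-0.099834) = 1.594611
x=1.080000, y=1.594611: f=-0.055191 → y ← 1.594611 + 0.27·(-0.055191) = 1.579709
y(1.35) ≈ 1.5797

1.5797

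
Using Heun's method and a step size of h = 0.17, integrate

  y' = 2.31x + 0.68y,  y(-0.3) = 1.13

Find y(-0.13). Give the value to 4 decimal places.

1.1769

Heun: k1 = f(x_n, y_n); k2 = f(x_n + h, y_n + h·k1); y_{n+1} = y_n + (h/2)·(k1 + k2).
x=-0.300000, y=1.130000:
  k1 = f(-0.300000, 1.130000) = 0.075400
  k2 = f(-0.130000, 1.142818) = 0.476816
  y ← 1.130000 + (0.17/2)·(0.075400 + 0.476816) = 1.176938
y(-0.13) ≈ 1.1769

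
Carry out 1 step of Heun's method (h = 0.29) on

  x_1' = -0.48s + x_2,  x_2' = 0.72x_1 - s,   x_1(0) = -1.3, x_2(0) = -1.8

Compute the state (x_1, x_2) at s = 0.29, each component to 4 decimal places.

Heun on (x_1,x_2): k1 = f(s_n, state_n); k2 = f(s_n + h, state_n + h·k1); state_{n+1} = state_n + (h/2)·(k1 + k2).
0.000000: (-1.300000, -1.800000)
  k1 = (-1.800000, -0.936000)
  predictor → (-1.822000, -2.071440)
  k2 = (-2.210640, -1.601840)
  → (-1.881543, -2.167987)
(x_1(0.29), x_2(0.29)) ≈ (-1.8815, -2.1680)

-1.8815, -2.1680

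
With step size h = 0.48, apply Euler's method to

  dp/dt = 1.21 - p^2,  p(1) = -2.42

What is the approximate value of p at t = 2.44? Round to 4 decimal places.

-114.0868

Euler: p_{n+1} = p_n + h·f(t_n, p_n).
t=1.000000, p=-2.420000: f=-4.646400 → p ← -2.420000 + 0.48·(-4.646400) = -4.650272
t=1.480000, p=-4.650272: f=-20.415030 → p ← -4.650272 + 0.48·(-20.415030) = -14.449486
t=1.960000, p=-14.449486: f=-207.577653 → p ← -14.449486 + 0.48·(-207.577653) = -114.086760
p(2.44) ≈ -114.0868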